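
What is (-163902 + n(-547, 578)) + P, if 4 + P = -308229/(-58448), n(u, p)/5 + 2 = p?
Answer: -9411339419/58448 ≈ -1.6102e+5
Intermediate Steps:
n(u, p) = -10 + 5*p
P = 74437/58448 (P = -4 - 308229/(-58448) = -4 - 308229*(-1/58448) = -4 + 308229/58448 = 74437/58448 ≈ 1.2736)
(-163902 + n(-547, 578)) + P = (-163902 + (-10 + 5*578)) + 74437/58448 = (-163902 + (-10 + 2890)) + 74437/58448 = (-163902 + 2880) + 74437/58448 = -161022 + 74437/58448 = -9411339419/58448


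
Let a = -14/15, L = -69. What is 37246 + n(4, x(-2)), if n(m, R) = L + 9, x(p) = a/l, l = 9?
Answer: 37186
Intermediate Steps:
a = -14/15 (a = -14*1/15 = -14/15 ≈ -0.93333)
x(p) = -14/135 (x(p) = -14/15/9 = -14/15*⅑ = -14/135)
n(m, R) = -60 (n(m, R) = -69 + 9 = -60)
37246 + n(4, x(-2)) = 37246 - 60 = 37186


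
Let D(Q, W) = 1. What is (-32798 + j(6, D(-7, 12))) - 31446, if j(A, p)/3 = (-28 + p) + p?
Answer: -64322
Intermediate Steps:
j(A, p) = -84 + 6*p (j(A, p) = 3*((-28 + p) + p) = 3*(-28 + 2*p) = -84 + 6*p)
(-32798 + j(6, D(-7, 12))) - 31446 = (-32798 + (-84 + 6*1)) - 31446 = (-32798 + (-84 + 6)) - 31446 = (-32798 - 78) - 31446 = -32876 - 31446 = -64322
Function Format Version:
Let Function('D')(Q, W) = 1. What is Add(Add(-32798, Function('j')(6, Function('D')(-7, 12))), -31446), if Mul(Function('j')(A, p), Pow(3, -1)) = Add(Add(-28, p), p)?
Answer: -64322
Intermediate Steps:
Function('j')(A, p) = Add(-84, Mul(6, p)) (Function('j')(A, p) = Mul(3, Add(Add(-28, p), p)) = Mul(3, Add(-28, Mul(2, p))) = Add(-84, Mul(6, p)))
Add(Add(-32798, Function('j')(6, Function('D')(-7, 12))), -31446) = Add(Add(-32798, Add(-84, Mul(6, 1))), -31446) = Add(Add(-32798, Add(-84, 6)), -31446) = Add(Add(-32798, -78), -31446) = Add(-32876, -31446) = -64322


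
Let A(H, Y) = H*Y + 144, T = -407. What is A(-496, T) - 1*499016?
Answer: -297000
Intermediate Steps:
A(H, Y) = 144 + H*Y
A(-496, T) - 1*499016 = (144 - 496*(-407)) - 1*499016 = (144 + 201872) - 499016 = 202016 - 499016 = -297000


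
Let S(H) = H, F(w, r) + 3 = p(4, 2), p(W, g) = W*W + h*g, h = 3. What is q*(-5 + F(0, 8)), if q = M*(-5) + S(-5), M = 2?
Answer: -210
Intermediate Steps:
p(W, g) = W² + 3*g (p(W, g) = W*W + 3*g = W² + 3*g)
F(w, r) = 19 (F(w, r) = -3 + (4² + 3*2) = -3 + (16 + 6) = -3 + 22 = 19)
q = -15 (q = 2*(-5) - 5 = -10 - 5 = -15)
q*(-5 + F(0, 8)) = -15*(-5 + 19) = -15*14 = -210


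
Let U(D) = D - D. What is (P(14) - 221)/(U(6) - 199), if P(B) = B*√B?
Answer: 221/199 - 14*√14/199 ≈ 0.84732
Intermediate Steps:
P(B) = B^(3/2)
U(D) = 0
(P(14) - 221)/(U(6) - 199) = (14^(3/2) - 221)/(0 - 199) = (14*√14 - 221)/(-199) = (-221 + 14*√14)*(-1/199) = 221/199 - 14*√14/199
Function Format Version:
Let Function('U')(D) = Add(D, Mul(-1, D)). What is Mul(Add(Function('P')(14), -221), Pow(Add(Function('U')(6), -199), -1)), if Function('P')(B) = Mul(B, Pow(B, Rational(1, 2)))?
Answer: Add(Rational(221, 199), Mul(Rational(-14, 199), Pow(14, Rational(1, 2)))) ≈ 0.84732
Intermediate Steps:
Function('P')(B) = Pow(B, Rational(3, 2))
Function('U')(D) = 0
Mul(Add(Function('P')(14), -221), Pow(Add(Function('U')(6), -199), -1)) = Mul(Add(Pow(14, Rational(3, 2)), -221), Pow(Add(0, -199), -1)) = Mul(Add(Mul(14, Pow(14, Rational(1, 2))), -221), Pow(-199, -1)) = Mul(Add(-221, Mul(14, Pow(14, Rational(1, 2)))), Rational(-1, 199)) = Add(Rational(221, 199), Mul(Rational(-14, 199), Pow(14, Rational(1, 2))))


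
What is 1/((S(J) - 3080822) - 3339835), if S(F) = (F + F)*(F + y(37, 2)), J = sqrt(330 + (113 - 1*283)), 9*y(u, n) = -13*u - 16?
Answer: -74292471/476982677799047 + 5112*sqrt(10)/476982677799047 ≈ -1.5572e-7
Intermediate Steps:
y(u, n) = -16/9 - 13*u/9 (y(u, n) = (-13*u - 16)/9 = (-16 - 13*u)/9 = -16/9 - 13*u/9)
J = 4*sqrt(10) (J = sqrt(330 + (113 - 283)) = sqrt(330 - 170) = sqrt(160) = 4*sqrt(10) ≈ 12.649)
S(F) = 2*F*(-497/9 + F) (S(F) = (F + F)*(F + (-16/9 - 13/9*37)) = (2*F)*(F + (-16/9 - 481/9)) = (2*F)*(F - 497/9) = (2*F)*(-497/9 + F) = 2*F*(-497/9 + F))
1/((S(J) - 3080822) - 3339835) = 1/((2*(4*sqrt(10))*(-497 + 9*(4*sqrt(10)))/9 - 3080822) - 3339835) = 1/((2*(4*sqrt(10))*(-497 + 36*sqrt(10))/9 - 3080822) - 3339835) = 1/((8*sqrt(10)*(-497 + 36*sqrt(10))/9 - 3080822) - 3339835) = 1/((-3080822 + 8*sqrt(10)*(-497 + 36*sqrt(10))/9) - 3339835) = 1/(-6420657 + 8*sqrt(10)*(-497 + 36*sqrt(10))/9)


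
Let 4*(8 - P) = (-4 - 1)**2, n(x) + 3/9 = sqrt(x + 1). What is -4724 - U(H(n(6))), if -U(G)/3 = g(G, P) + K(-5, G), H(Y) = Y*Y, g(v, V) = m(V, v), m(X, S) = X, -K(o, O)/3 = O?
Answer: -19131/4 + 6*sqrt(7) ≈ -4766.9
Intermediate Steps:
K(o, O) = -3*O
n(x) = -1/3 + sqrt(1 + x) (n(x) = -1/3 + sqrt(x + 1) = -1/3 + sqrt(1 + x))
P = 7/4 (P = 8 - (-4 - 1)**2/4 = 8 - 1/4*(-5)**2 = 8 - 1/4*25 = 8 - 25/4 = 7/4 ≈ 1.7500)
g(v, V) = V
H(Y) = Y**2
U(G) = -21/4 + 9*G (U(G) = -3*(7/4 - 3*G) = -21/4 + 9*G)
-4724 - U(H(n(6))) = -4724 - (-21/4 + 9*(-1/3 + sqrt(1 + 6))**2) = -4724 - (-21/4 + 9*(-1/3 + sqrt(7))**2) = -4724 + (21/4 - 9*(-1/3 + sqrt(7))**2) = -18875/4 - 9*(-1/3 + sqrt(7))**2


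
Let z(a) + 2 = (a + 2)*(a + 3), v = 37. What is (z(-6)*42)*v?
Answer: 15540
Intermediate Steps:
z(a) = -2 + (2 + a)*(3 + a) (z(a) = -2 + (a + 2)*(a + 3) = -2 + (2 + a)*(3 + a))
(z(-6)*42)*v = ((4 + (-6)² + 5*(-6))*42)*37 = ((4 + 36 - 30)*42)*37 = (10*42)*37 = 420*37 = 15540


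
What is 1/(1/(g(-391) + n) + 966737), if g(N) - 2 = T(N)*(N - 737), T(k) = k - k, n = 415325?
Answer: 415327/401511978000 ≈ 1.0344e-6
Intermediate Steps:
T(k) = 0
g(N) = 2 (g(N) = 2 + 0*(N - 737) = 2 + 0*(-737 + N) = 2 + 0 = 2)
1/(1/(g(-391) + n) + 966737) = 1/(1/(2 + 415325) + 966737) = 1/(1/415327 + 966737) = 1/(401511978000/415327) = 415327/401511978000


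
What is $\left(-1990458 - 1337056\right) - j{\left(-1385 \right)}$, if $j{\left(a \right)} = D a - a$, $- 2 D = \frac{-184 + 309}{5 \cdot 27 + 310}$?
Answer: $- \frac{592578647}{178} \approx -3.3291 \cdot 10^{6}$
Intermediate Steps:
$D = - \frac{25}{178}$ ($D = - \frac{\left(-184 + 309\right) \frac{1}{5 \cdot 27 + 310}}{2} = - \frac{125 \frac{1}{135 + 310}}{2} = - \frac{125 \cdot \frac{1}{445}}{2} = \left(- \frac{1}{2}\right) \frac{25}{89} = - \frac{25}{178} \approx -0.14045$)
$j{\left(a \right)} = - \frac{203 a}{178}$ ($j{\left(a \right)} = - \frac{25 a}{178} - a = - \frac{203 a}{178}$)
$\left(-1990458 - 1337056\right) - j{\left(-1385 \right)} = \left(-1990458 - 1337056\right) - \left(- \frac{203}{178}\right) \left(-1385\right) = \left(-1990458 - 1337056\right) - \frac{281155}{178} = -3327514 - \frac{281155}{178} = - \frac{592578647}{178}$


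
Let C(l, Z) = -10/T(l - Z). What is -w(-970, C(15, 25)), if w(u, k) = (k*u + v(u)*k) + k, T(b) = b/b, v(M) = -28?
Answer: -9970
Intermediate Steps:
T(b) = 1
C(l, Z) = -10 (C(l, Z) = -10/1 = -10*1 = -10)
w(u, k) = -27*k + k*u (w(u, k) = (k*u - 28*k) + k = (-28*k + k*u) + k = -27*k + k*u)
-w(-970, C(15, 25)) = -(-10)*(-27 - 970) = -(-10)*(-997) = -1*9970 = -9970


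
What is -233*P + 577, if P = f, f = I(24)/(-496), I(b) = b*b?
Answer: 26275/31 ≈ 847.58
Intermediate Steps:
I(b) = b²
f = -36/31 (f = 24²/(-496) = 576*(-1/496) = -36/31 ≈ -1.1613)
P = -36/31 ≈ -1.1613
-233*P + 577 = -233*(-36/31) + 577 = 8388/31 + 577 = 26275/31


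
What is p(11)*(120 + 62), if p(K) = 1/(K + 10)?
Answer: 26/3 ≈ 8.6667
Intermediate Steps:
p(K) = 1/(10 + K)
p(11)*(120 + 62) = (120 + 62)/(10 + 11) = 182/21 = (1/21)*182 = 26/3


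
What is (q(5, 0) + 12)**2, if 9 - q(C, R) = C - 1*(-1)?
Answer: 225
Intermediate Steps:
q(C, R) = 8 - C (q(C, R) = 9 - (C - 1*(-1)) = 9 - (C + 1) = 9 - (1 + C) = 9 + (-1 - C) = 8 - C)
(q(5, 0) + 12)**2 = ((8 - 1*5) + 12)**2 = ((8 - 5) + 12)**2 = (3 + 12)**2 = 15**2 = 225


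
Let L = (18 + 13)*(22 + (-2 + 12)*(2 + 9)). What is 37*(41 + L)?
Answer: 152921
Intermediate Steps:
L = 4092 (L = 31*(22 + 10*11) = 31*(22 + 110) = 31*132 = 4092)
37*(41 + L) = 37*(41 + 4092) = 37*4133 = 152921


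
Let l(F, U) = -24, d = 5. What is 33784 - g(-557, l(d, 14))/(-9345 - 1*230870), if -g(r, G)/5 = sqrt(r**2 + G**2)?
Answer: 33784 - 5*sqrt(12433)/48043 ≈ 33784.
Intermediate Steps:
g(r, G) = -5*sqrt(G**2 + r**2) (g(r, G) = -5*sqrt(r**2 + G**2) = -5*sqrt(G**2 + r**2))
33784 - g(-557, l(d, 14))/(-9345 - 1*230870) = 33784 - (-5*sqrt((-24)**2 + (-557)**2))/(-9345 - 1*230870) = 33784 - (-5*sqrt(576 + 310249))/(-9345 - 230870) = 33784 - (-25*sqrt(12433))/(-240215) = 33784 - (-25*sqrt(12433))*(-1)/240215 = 33784 - 5*sqrt(12433)/48043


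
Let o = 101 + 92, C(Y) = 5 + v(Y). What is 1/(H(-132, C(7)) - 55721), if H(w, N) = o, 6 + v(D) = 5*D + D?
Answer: -1/55528 ≈ -1.8009e-5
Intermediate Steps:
v(D) = -6 + 6*D (v(D) = -6 + (5*D + D) = -6 + 6*D)
C(Y) = -1 + 6*Y (C(Y) = 5 + (-6 + 6*Y) = -1 + 6*Y)
o = 193
H(w, N) = 193
1/(H(-132, C(7)) - 55721) = 1/(193 - 55721) = 1/(-55528) = -1/55528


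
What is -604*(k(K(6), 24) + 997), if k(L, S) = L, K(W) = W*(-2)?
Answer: -594940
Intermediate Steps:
K(W) = -2*W
-604*(k(K(6), 24) + 997) = -604*(-2*6 + 997) = -604*(-12 + 997) = -604*985 = -594940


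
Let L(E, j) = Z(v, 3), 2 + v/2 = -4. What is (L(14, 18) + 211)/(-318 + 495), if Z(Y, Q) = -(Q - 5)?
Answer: 71/59 ≈ 1.2034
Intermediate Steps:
v = -12 (v = -4 + 2*(-4) = -4 - 8 = -12)
Z(Y, Q) = 5 - Q (Z(Y, Q) = -(-5 + Q) = 5 - Q)
L(E, j) = 2 (L(E, j) = 5 - 1*3 = 5 - 3 = 2)
(L(14, 18) + 211)/(-318 + 495) = (2 + 211)/(-318 + 495) = 213/177 = 213*(1/177) = 71/59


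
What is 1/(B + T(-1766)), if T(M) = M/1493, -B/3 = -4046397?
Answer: 1493/18123810397 ≈ 8.2378e-8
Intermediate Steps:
B = 12139191 (B = -3*(-4046397) = 12139191)
T(M) = M/1493 (T(M) = M*(1/1493) = M/1493)
1/(B + T(-1766)) = 1/(12139191 + (1/1493)*(-1766)) = 1/(12139191 - 1766/1493) = 1/(18123810397/1493) = 1493/18123810397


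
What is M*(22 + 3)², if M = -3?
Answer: -1875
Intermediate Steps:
M*(22 + 3)² = -3*(22 + 3)² = -3*25² = -3*625 = -1875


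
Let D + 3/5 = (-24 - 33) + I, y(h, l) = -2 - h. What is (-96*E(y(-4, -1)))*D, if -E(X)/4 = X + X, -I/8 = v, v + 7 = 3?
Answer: -196608/5 ≈ -39322.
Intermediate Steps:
v = -4 (v = -7 + 3 = -4)
I = 32 (I = -8*(-4) = 32)
D = -128/5 (D = -⅗ + ((-24 - 33) + 32) = -⅗ + (-57 + 32) = -⅗ - 25 = -128/5 ≈ -25.600)
E(X) = -8*X (E(X) = -4*(X + X) = -8*X)
(-96*E(y(-4, -1)))*D = -(-768)*(-2 - 1*(-4))*(-128/5) = -(-768)*(-2 + 4)*(-128/5) = -(-768)*2*(-128/5) = -96*(-16)*(-128/5) = 1536*(-128/5) = -196608/5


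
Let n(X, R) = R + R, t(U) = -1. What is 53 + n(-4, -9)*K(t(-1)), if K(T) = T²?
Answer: 35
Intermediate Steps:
n(X, R) = 2*R
53 + n(-4, -9)*K(t(-1)) = 53 + (2*(-9))*(-1)² = 53 - 18*1 = 53 - 18 = 35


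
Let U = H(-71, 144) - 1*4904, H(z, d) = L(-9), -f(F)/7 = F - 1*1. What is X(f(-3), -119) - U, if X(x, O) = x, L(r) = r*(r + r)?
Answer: 4770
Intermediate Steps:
f(F) = 7 - 7*F (f(F) = -7*(F - 1*1) = -7*(F - 1) = -7*(-1 + F) = 7 - 7*F)
L(r) = 2*r**2 (L(r) = r*(2*r) = 2*r**2)
H(z, d) = 162 (H(z, d) = 2*(-9)**2 = 2*81 = 162)
U = -4742 (U = 162 - 1*4904 = 162 - 4904 = -4742)
X(f(-3), -119) - U = (7 - 7*(-3)) - 1*(-4742) = (7 + 21) + 4742 = 28 + 4742 = 4770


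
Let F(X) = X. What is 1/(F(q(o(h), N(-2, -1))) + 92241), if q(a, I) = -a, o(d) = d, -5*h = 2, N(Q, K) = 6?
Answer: 5/461207 ≈ 1.0841e-5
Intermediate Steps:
h = -⅖ (h = -⅕*2 = -⅖ ≈ -0.40000)
1/(F(q(o(h), N(-2, -1))) + 92241) = 1/(-1*(-⅖) + 92241) = 1/(⅖ + 92241) = 1/(461207/5) = 5/461207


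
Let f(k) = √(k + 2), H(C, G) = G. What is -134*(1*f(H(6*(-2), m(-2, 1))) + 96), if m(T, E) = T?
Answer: -12864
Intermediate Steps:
f(k) = √(2 + k)
-134*(1*f(H(6*(-2), m(-2, 1))) + 96) = -134*(1*√(2 - 2) + 96) = -134*(1*√0 + 96) = -134*(1*0 + 96) = -134*(0 + 96) = -134*96 = -12864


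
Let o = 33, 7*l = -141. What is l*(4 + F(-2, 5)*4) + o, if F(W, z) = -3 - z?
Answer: 597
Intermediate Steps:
l = -141/7 (l = (⅐)*(-141) = -141/7 ≈ -20.143)
l*(4 + F(-2, 5)*4) + o = -141*(4 + (-3 - 1*5)*4)/7 + 33 = -141*(4 + (-3 - 5)*4)/7 + 33 = -141*(4 - 8*4)/7 + 33 = -141*(4 - 32)/7 + 33 = -141/7*(-28) + 33 = 564 + 33 = 597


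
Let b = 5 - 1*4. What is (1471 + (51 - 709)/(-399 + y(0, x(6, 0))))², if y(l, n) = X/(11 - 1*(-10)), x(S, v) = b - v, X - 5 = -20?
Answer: 4244555893824/1957201 ≈ 2.1687e+6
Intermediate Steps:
b = 1 (b = 5 - 4 = 1)
X = -15 (X = 5 - 20 = -15)
x(S, v) = 1 - v
y(l, n) = -5/7 (y(l, n) = -15/(11 - 1*(-10)) = -15/(11 + 10) = -15/21 = -15*1/21 = -5/7)
(1471 + (51 - 709)/(-399 + y(0, x(6, 0))))² = (1471 + (51 - 709)/(-399 - 5/7))² = (1471 - 658/(-2798/7))² = (1471 - 658*(-7/2798))² = (1471 + 2303/1399)² = (2060232/1399)² = 4244555893824/1957201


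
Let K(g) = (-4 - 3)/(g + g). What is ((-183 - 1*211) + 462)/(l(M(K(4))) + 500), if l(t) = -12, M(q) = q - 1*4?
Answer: 17/122 ≈ 0.13934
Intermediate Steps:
K(g) = -7/(2*g) (K(g) = -7*1/(2*g) = -7/(2*g))
M(q) = -4 + q (M(q) = q - 4 = -4 + q)
((-183 - 1*211) + 462)/(l(M(K(4))) + 500) = ((-183 - 1*211) + 462)/(-12 + 500) = ((-183 - 211) + 462)/488 = (-394 + 462)*(1/488) = 68*(1/488) = 17/122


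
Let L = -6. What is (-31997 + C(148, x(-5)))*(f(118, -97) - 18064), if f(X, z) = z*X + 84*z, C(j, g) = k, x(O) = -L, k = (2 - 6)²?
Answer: 1204340498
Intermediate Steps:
k = 16 (k = (-4)² = 16)
x(O) = 6 (x(O) = -1*(-6) = 6)
C(j, g) = 16
f(X, z) = 84*z + X*z (f(X, z) = X*z + 84*z = 84*z + X*z)
(-31997 + C(148, x(-5)))*(f(118, -97) - 18064) = (-31997 + 16)*(-97*(84 + 118) - 18064) = -31981*(-97*202 - 18064) = -31981*(-19594 - 18064) = -31981*(-37658) = 1204340498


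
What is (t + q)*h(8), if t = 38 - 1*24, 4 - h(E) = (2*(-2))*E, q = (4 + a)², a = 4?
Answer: 2808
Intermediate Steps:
q = 64 (q = (4 + 4)² = 8² = 64)
h(E) = 4 + 4*E (h(E) = 4 - 2*(-2)*E = 4 - (-4)*E = 4 + 4*E)
t = 14 (t = 38 - 24 = 14)
(t + q)*h(8) = (14 + 64)*(4 + 4*8) = 78*(4 + 32) = 78*36 = 2808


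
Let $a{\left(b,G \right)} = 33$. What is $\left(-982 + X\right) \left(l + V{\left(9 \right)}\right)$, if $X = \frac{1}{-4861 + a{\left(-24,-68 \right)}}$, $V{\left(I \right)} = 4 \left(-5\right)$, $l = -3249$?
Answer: $\frac{15498646093}{4828} \approx 3.2102 \cdot 10^{6}$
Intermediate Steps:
$V{\left(I \right)} = -20$
$X = - \frac{1}{4828}$ ($X = \frac{1}{-4861 + 33} = \frac{1}{-4828} = - \frac{1}{4828} \approx -0.00020713$)
$\left(-982 + X\right) \left(l + V{\left(9 \right)}\right) = \left(-982 - \frac{1}{4828}\right) \left(-3249 - 20\right) = \left(- \frac{4741097}{4828}\right) \left(-3269\right) = \frac{15498646093}{4828}$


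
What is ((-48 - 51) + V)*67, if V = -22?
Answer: -8107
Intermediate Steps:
((-48 - 51) + V)*67 = ((-48 - 51) - 22)*67 = (-99 - 22)*67 = -121*67 = -8107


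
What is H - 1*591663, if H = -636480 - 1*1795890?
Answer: -3024033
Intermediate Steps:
H = -2432370 (H = -636480 - 1795890 = -2432370)
H - 1*591663 = -2432370 - 1*591663 = -2432370 - 591663 = -3024033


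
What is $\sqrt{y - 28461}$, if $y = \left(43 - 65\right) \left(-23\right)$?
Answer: $i \sqrt{27955} \approx 167.2 i$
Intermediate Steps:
$y = 506$ ($y = \left(-22\right) \left(-23\right) = 506$)
$\sqrt{y - 28461} = \sqrt{506 - 28461} = \sqrt{-27955} = i \sqrt{27955}$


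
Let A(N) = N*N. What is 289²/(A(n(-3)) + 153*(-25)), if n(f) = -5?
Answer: -83521/3800 ≈ -21.979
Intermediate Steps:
A(N) = N²
289²/(A(n(-3)) + 153*(-25)) = 289²/((-5)² + 153*(-25)) = 83521/(25 - 3825) = 83521/(-3800) = 83521*(-1/3800) = -83521/3800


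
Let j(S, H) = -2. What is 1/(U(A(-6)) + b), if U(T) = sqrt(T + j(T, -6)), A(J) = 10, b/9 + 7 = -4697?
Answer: -5292/224042111 - sqrt(2)/896168444 ≈ -2.3622e-5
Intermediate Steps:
b = -42336 (b = -63 + 9*(-4697) = -63 - 42273 = -42336)
U(T) = sqrt(-2 + T) (U(T) = sqrt(T - 2) = sqrt(-2 + T))
1/(U(A(-6)) + b) = 1/(sqrt(-2 + 10) - 42336) = 1/(sqrt(8) - 42336) = 1/(2*sqrt(2) - 42336) = 1/(-42336 + 2*sqrt(2))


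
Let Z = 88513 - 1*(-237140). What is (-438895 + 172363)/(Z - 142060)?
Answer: -266532/183593 ≈ -1.4518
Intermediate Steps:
Z = 325653 (Z = 88513 + 237140 = 325653)
(-438895 + 172363)/(Z - 142060) = (-438895 + 172363)/(325653 - 142060) = -266532/183593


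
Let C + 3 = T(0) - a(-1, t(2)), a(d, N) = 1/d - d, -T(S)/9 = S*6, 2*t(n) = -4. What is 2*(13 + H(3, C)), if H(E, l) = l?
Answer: 20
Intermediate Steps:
t(n) = -2 (t(n) = (½)*(-4) = -2)
T(S) = -54*S (T(S) = -9*S*6 = -54*S)
C = -3 (C = -3 + (-54*0 - (1/(-1) - 1*(-1))) = -3 + (0 - (-1 + 1)) = -3 + (0 - 1*0) = -3 + (0 + 0) = -3 + 0 = -3)
2*(13 + H(3, C)) = 2*(13 - 3) = 2*10 = 20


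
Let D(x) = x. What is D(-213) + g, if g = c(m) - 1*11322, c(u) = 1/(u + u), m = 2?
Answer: -46139/4 ≈ -11535.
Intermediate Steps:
c(u) = 1/(2*u)
g = -45287/4 (g = (½)/2 - 1*11322 = (½)*(½) - 11322 = ¼ - 11322 = -45287/4 ≈ -11322.)
D(-213) + g = -213 - 45287/4 = -46139/4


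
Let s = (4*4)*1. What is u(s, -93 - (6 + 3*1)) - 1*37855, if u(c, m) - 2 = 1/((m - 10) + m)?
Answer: -8100543/214 ≈ -37853.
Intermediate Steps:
s = 16 (s = 16*1 = 16)
u(c, m) = 2 + 1/(-10 + 2*m) (u(c, m) = 2 + 1/((m - 10) + m) = 2 + 1/((-10 + m) + m) = 2 + 1/(-10 + 2*m))
u(s, -93 - (6 + 3*1)) - 1*37855 = (-19 + 4*(-93 - (6 + 3*1)))/(2*(-5 + (-93 - (6 + 3*1)))) - 1*37855 = (-19 + 4*(-93 - (6 + 3)))/(2*(-5 + (-93 - (6 + 3)))) - 37855 = (-19 + 4*(-93 - 1*9))/(2*(-5 + (-93 - 1*9))) - 37855 = (-19 + 4*(-93 - 9))/(2*(-5 + (-93 - 9))) - 37855 = (-19 + 4*(-102))/(2*(-5 - 102)) - 37855 = (½)*(-19 - 408)/(-107) - 37855 = (½)*(-1/107)*(-427) - 37855 = 427/214 - 37855 = -8100543/214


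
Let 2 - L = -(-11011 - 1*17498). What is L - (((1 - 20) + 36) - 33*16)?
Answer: -27996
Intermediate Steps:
L = -28507 (L = 2 - (-1)*(-11011 - 1*17498) = 2 - (-1)*(-11011 - 17498) = 2 - (-1)*(-28509) = 2 - 1*28509 = 2 - 28509 = -28507)
L - (((1 - 20) + 36) - 33*16) = -28507 - (((1 - 20) + 36) - 33*16) = -28507 - ((-19 + 36) - 528) = -28507 - (17 - 528) = -28507 - 1*(-511) = -28507 + 511 = -27996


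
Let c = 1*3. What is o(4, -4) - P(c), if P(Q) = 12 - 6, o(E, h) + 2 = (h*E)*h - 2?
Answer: 54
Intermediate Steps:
o(E, h) = -4 + E*h**2 (o(E, h) = -2 + ((h*E)*h - 2) = -2 + ((E*h)*h - 2) = -2 + (E*h**2 - 2) = -2 + (-2 + E*h**2) = -4 + E*h**2)
c = 3
P(Q) = 6
o(4, -4) - P(c) = (-4 + 4*(-4)**2) - 1*6 = (-4 + 4*16) - 6 = (-4 + 64) - 6 = 60 - 6 = 54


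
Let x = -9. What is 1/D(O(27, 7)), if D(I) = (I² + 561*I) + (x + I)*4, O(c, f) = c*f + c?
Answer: 1/168660 ≈ 5.9291e-6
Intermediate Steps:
O(c, f) = c + c*f
D(I) = -36 + I² + 565*I (D(I) = (I² + 561*I) + (-9 + I)*4 = (I² + 561*I) + (-36 + 4*I) = -36 + I² + 565*I)
1/D(O(27, 7)) = 1/(-36 + (27*(1 + 7))² + 565*(27*(1 + 7))) = 1/(-36 + (27*8)² + 565*(27*8)) = 1/(-36 + 216² + 565*216) = 1/(-36 + 46656 + 122040) = 1/168660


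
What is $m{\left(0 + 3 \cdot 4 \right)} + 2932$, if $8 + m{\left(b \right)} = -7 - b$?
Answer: $2905$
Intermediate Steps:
$m{\left(b \right)} = -15 - b$ ($m{\left(b \right)} = -8 - \left(7 + b\right) = -15 - b$)
$m{\left(0 + 3 \cdot 4 \right)} + 2932 = \left(-15 - \left(0 + 3 \cdot 4\right)\right) + 2932 = \left(-15 - \left(0 + 12\right)\right) + 2932 = \left(-15 - 12\right) + 2932 = -27 + 2932 = 2905$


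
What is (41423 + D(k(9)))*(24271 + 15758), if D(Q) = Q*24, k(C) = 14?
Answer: 1671571011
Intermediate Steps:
D(Q) = 24*Q
(41423 + D(k(9)))*(24271 + 15758) = (41423 + 24*14)*(24271 + 15758) = (41423 + 336)*40029 = 41759*40029 = 1671571011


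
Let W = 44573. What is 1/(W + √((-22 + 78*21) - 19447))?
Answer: 44573/1986770160 - I*√17831/1986770160 ≈ 2.2435e-5 - 6.7211e-8*I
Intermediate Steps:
1/(W + √((-22 + 78*21) - 19447)) = 1/(44573 + √((-22 + 78*21) - 19447)) = 1/(44573 + √((-22 + 1638) - 19447)) = 1/(44573 + √(1616 - 19447)) = 1/(44573 + √(-17831)) = 1/(44573 + I*√17831)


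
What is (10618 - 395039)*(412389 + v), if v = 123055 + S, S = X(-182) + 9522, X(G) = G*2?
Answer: -209356445442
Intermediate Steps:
X(G) = 2*G
S = 9158 (S = 2*(-182) + 9522 = -364 + 9522 = 9158)
v = 132213 (v = 123055 + 9158 = 132213)
(10618 - 395039)*(412389 + v) = (10618 - 395039)*(412389 + 132213) = -384421*544602 = -209356445442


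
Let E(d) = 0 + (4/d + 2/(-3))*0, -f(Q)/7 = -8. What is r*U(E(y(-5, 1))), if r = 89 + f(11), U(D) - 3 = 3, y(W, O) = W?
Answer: 870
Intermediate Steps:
f(Q) = 56 (f(Q) = -7*(-8) = 56)
E(d) = 0 (E(d) = 0 + (4/d + 2*(-⅓))*0 = 0 + (4/d - ⅔)*0 = 0 + (-⅔ + 4/d)*0 = 0 + 0 = 0)
U(D) = 6 (U(D) = 3 + 3 = 6)
r = 145 (r = 89 + 56 = 145)
r*U(E(y(-5, 1))) = 145*6 = 870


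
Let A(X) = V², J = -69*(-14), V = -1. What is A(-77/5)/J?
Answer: 1/966 ≈ 0.0010352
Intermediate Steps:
J = 966
A(X) = 1 (A(X) = (-1)² = 1)
A(-77/5)/J = 1/966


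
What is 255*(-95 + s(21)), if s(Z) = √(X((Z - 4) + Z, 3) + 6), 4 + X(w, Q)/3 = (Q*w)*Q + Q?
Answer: -24225 + 1785*√21 ≈ -16045.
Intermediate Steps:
X(w, Q) = -12 + 3*Q + 3*w*Q² (X(w, Q) = -12 + 3*((Q*w)*Q + Q) = -12 + 3*(w*Q² + Q) = -12 + 3*(Q + w*Q²) = -12 + (3*Q + 3*w*Q²) = -12 + 3*Q + 3*w*Q²)
s(Z) = √(-105 + 54*Z) (s(Z) = √((-12 + 3*3 + 3*((Z - 4) + Z)*3²) + 6) = √((-12 + 9 + 3*((-4 + Z) + Z)*9) + 6) = √((-12 + 9 + 3*(-4 + 2*Z)*9) + 6) = √((-12 + 9 + (-108 + 54*Z)) + 6) = √((-111 + 54*Z) + 6) = √(-105 + 54*Z))
255*(-95 + s(21)) = 255*(-95 + √(-105 + 54*21)) = 255*(-95 + √(-105 + 1134)) = 255*(-95 + √1029) = 255*(-95 + 7*√21) = -24225 + 1785*√21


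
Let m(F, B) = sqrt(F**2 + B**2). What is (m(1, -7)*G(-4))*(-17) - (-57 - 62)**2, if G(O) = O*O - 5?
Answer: -14161 - 935*sqrt(2) ≈ -15483.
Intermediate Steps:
G(O) = -5 + O**2 (G(O) = O**2 - 5 = -5 + O**2)
m(F, B) = sqrt(B**2 + F**2)
(m(1, -7)*G(-4))*(-17) - (-57 - 62)**2 = (sqrt((-7)**2 + 1**2)*(-5 + (-4)**2))*(-17) - (-57 - 62)**2 = (sqrt(49 + 1)*(-5 + 16))*(-17) - 1*(-119)**2 = (sqrt(50)*11)*(-17) - 1*14161 = ((5*sqrt(2))*11)*(-17) - 14161 = (55*sqrt(2))*(-17) - 14161 = -935*sqrt(2) - 14161 = -14161 - 935*sqrt(2)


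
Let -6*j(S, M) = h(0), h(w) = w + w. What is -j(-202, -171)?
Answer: 0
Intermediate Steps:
h(w) = 2*w
j(S, M) = 0 (j(S, M) = -0/3 = -⅙*0 = 0)
-j(-202, -171) = -1*0 = 0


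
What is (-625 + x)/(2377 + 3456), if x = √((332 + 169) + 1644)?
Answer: -625/5833 + √2145/5833 ≈ -0.099209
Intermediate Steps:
x = √2145 (x = √(501 + 1644) = √2145 ≈ 46.314)
(-625 + x)/(2377 + 3456) = (-625 + √2145)/(2377 + 3456) = (-625 + √2145)/5833 = (-625 + √2145)*(1/5833) = -625/5833 + √2145/5833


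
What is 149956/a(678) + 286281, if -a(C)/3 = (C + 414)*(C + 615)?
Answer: 303162094238/1058967 ≈ 2.8628e+5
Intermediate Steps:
a(C) = -3*(414 + C)*(615 + C) (a(C) = -3*(C + 414)*(C + 615) = -3*(414 + C)*(615 + C))
149956/a(678) + 286281 = 149956/(-763830 - 3087*678 - 3*678²) + 286281 = 149956/(-763830 - 2092986 - 3*459684) + 286281 = 149956/(-763830 - 2092986 - 1379052) + 286281 = 149956/(-4235868) + 286281 = 149956*(-1/4235868) + 286281 = -37489/1058967 + 286281 = 303162094238/1058967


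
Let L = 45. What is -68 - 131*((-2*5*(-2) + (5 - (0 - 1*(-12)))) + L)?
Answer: -7666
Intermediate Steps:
-68 - 131*((-2*5*(-2) + (5 - (0 - 1*(-12)))) + L) = -68 - 131*((-2*5*(-2) + (5 - (0 - 1*(-12)))) + 45) = -68 - 131*((-10*(-2) + (5 - (0 + 12))) + 45) = -68 - 131*((20 + (5 - 1*12)) + 45) = -68 - 131*((20 + (5 - 12)) + 45) = -68 - 131*((20 - 7) + 45) = -68 - 131*(13 + 45) = -68 - 131*58 = -68 - 7598 = -7666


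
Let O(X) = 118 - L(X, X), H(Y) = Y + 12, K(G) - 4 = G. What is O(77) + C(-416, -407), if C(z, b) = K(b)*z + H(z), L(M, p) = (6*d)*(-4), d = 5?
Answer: 167482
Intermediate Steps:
K(G) = 4 + G
H(Y) = 12 + Y
L(M, p) = -120 (L(M, p) = (6*5)*(-4) = 30*(-4) = -120)
C(z, b) = 12 + z + z*(4 + b) (C(z, b) = (4 + b)*z + (12 + z) = z*(4 + b) + (12 + z) = 12 + z + z*(4 + b))
O(X) = 238 (O(X) = 118 - 1*(-120) = 118 + 120 = 238)
O(77) + C(-416, -407) = 238 + (12 - 416 - 416*(4 - 407)) = 238 + (12 - 416 - 416*(-403)) = 238 + (12 - 416 + 167648) = 238 + 167244 = 167482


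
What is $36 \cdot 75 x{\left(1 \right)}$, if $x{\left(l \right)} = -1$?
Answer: $-2700$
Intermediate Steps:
$36 \cdot 75 x{\left(1 \right)} = 36 \cdot 75 \left(-1\right) = 2700 \left(-1\right) = -2700$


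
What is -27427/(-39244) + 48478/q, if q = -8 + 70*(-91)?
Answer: -863770613/125149116 ≈ -6.9019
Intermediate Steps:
q = -6378 (q = -8 - 6370 = -6378)
-27427/(-39244) + 48478/q = -27427/(-39244) + 48478/(-6378) = -27427*(-1/39244) + 48478*(-1/6378) = 27427/39244 - 24239/3189 = -863770613/125149116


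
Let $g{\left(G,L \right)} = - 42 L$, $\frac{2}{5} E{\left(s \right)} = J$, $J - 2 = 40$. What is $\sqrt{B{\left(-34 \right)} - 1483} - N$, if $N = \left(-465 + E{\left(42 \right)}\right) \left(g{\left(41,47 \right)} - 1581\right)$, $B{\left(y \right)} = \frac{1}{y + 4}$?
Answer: $-1279800 + \frac{i \sqrt{1334730}}{30} \approx -1.2798 \cdot 10^{6} + 38.51 i$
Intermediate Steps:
$J = 42$ ($J = 2 + 40 = 42$)
$E{\left(s \right)} = 105$ ($E{\left(s \right)} = \frac{5}{2} \cdot 42 = 105$)
$B{\left(y \right)} = \frac{1}{4 + y}$
$N = 1279800$ ($N = \left(-465 + 105\right) \left(\left(-42\right) 47 - 1581\right) = - 360 \left(-1974 - 1581\right) = \left(-360\right) \left(-3555\right) = 1279800$)
$\sqrt{B{\left(-34 \right)} - 1483} - N = \sqrt{\frac{1}{4 - 34} - 1483} - 1279800 = \sqrt{\frac{1}{-30} - 1483} - 1279800 = \sqrt{- \frac{1}{30} - 1483} - 1279800 = \sqrt{- \frac{44491}{30}} - 1279800 = \frac{i \sqrt{1334730}}{30} - 1279800 = -1279800 + \frac{i \sqrt{1334730}}{30}$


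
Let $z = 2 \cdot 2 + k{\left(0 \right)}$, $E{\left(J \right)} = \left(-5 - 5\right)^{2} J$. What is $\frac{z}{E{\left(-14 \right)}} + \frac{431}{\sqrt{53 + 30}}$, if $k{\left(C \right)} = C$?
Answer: $- \frac{1}{350} + \frac{431 \sqrt{83}}{83} \approx 47.306$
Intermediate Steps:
$E{\left(J \right)} = 100 J$ ($E{\left(J \right)} = \left(-10\right)^{2} J = 100 J$)
$z = 4$ ($z = 2 \cdot 2 + 0 = 4 + 0 = 4$)
$\frac{z}{E{\left(-14 \right)}} + \frac{431}{\sqrt{53 + 30}} = \frac{4}{100 \left(-14\right)} + \frac{431}{\sqrt{53 + 30}} = \frac{4}{-1400} + \frac{431}{\sqrt{83}} = 4 \left(- \frac{1}{1400}\right) + 431 \frac{\sqrt{83}}{83} = - \frac{1}{350} + \frac{431 \sqrt{83}}{83}$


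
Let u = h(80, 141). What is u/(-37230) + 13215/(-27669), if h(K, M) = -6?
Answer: -27323802/57228715 ≈ -0.47745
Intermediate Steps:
u = -6
u/(-37230) + 13215/(-27669) = -6/(-37230) + 13215/(-27669) = -6*(-1/37230) + 13215*(-1/27669) = 1/6205 - 4405/9223 = -27323802/57228715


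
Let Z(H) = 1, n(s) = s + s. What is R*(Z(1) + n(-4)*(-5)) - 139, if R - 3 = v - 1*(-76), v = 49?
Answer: 5109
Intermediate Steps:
n(s) = 2*s
R = 128 (R = 3 + (49 - 1*(-76)) = 3 + (49 + 76) = 3 + 125 = 128)
R*(Z(1) + n(-4)*(-5)) - 139 = 128*(1 + (2*(-4))*(-5)) - 139 = 128*(1 - 8*(-5)) - 139 = 128*(1 + 40) - 139 = 128*41 - 139 = 5248 - 139 = 5109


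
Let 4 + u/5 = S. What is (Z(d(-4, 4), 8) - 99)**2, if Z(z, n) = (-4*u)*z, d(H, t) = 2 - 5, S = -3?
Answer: 269361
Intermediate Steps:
u = -35 (u = -20 + 5*(-3) = -20 - 15 = -35)
d(H, t) = -3
Z(z, n) = 140*z (Z(z, n) = (-4*(-35))*z = 140*z)
(Z(d(-4, 4), 8) - 99)**2 = (140*(-3) - 99)**2 = (-420 - 99)**2 = (-519)**2 = 269361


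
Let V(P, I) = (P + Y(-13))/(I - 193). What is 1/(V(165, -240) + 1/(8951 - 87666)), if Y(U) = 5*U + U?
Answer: -34083595/6848638 ≈ -4.9767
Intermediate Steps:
Y(U) = 6*U
V(P, I) = (-78 + P)/(-193 + I) (V(P, I) = (P + 6*(-13))/(I - 193) = (P - 78)/(-193 + I) = (-78 + P)/(-193 + I))
1/(V(165, -240) + 1/(8951 - 87666)) = 1/((-78 + 165)/(-193 - 240) + 1/(8951 - 87666)) = 1/(87/(-433) + 1/(-78715)) = 1/(-1/433*87 - 1/78715) = 1/(-87/433 - 1/78715) = 1/(-6848638/34083595) = -34083595/6848638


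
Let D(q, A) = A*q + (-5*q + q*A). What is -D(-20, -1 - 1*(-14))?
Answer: 420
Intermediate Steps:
D(q, A) = -5*q + 2*A*q (D(q, A) = A*q + (-5*q + A*q) = -5*q + 2*A*q)
-D(-20, -1 - 1*(-14)) = -(-20)*(-5 + 2*(-1 - 1*(-14))) = -(-20)*(-5 + 2*(-1 + 14)) = -(-20)*(-5 + 2*13) = -(-20)*(-5 + 26) = -(-20)*21 = -1*(-420) = 420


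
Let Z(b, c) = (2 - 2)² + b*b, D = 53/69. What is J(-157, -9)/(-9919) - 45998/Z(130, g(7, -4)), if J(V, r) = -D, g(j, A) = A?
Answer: -1210793903/444867150 ≈ -2.7217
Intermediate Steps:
D = 53/69 (D = 53*(1/69) = 53/69 ≈ 0.76812)
Z(b, c) = b² (Z(b, c) = 0² + b² = 0 + b² = b²)
J(V, r) = -53/69 (J(V, r) = -1*53/69 = -53/69)
J(-157, -9)/(-9919) - 45998/Z(130, g(7, -4)) = -53/69/(-9919) - 45998/(130²) = -53/69*(-1/9919) - 45998/16900 = 53/684411 - 45998*1/16900 = 53/684411 - 22999/8450 = -1210793903/444867150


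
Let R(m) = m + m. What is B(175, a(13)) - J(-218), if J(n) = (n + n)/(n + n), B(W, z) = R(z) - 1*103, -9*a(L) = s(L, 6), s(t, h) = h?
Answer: -316/3 ≈ -105.33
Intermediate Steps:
a(L) = -2/3 (a(L) = -1/9*6 = -2/3)
R(m) = 2*m
B(W, z) = -103 + 2*z (B(W, z) = 2*z - 1*103 = 2*z - 103 = -103 + 2*z)
J(n) = 1 (J(n) = (2*n)/((2*n)) = (2*n)*(1/(2*n)) = 1)
B(175, a(13)) - J(-218) = (-103 + 2*(-2/3)) - 1*1 = (-103 - 4/3) - 1 = -313/3 - 1 = -316/3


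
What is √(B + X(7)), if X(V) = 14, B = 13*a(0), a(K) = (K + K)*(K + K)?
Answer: √14 ≈ 3.7417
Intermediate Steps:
a(K) = 4*K² (a(K) = (2*K)*(2*K) = 4*K²)
B = 0 (B = 13*(4*0²) = 13*(4*0) = 13*0 = 0)
√(B + X(7)) = √(0 + 14) = √14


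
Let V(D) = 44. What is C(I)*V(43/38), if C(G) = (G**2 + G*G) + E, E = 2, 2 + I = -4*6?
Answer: 59576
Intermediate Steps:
I = -26 (I = -2 - 4*6 = -2 - 24 = -26)
C(G) = 2 + 2*G**2 (C(G) = (G**2 + G*G) + 2 = (G**2 + G**2) + 2 = 2*G**2 + 2 = 2 + 2*G**2)
C(I)*V(43/38) = (2 + 2*(-26)**2)*44 = (2 + 2*676)*44 = (2 + 1352)*44 = 1354*44 = 59576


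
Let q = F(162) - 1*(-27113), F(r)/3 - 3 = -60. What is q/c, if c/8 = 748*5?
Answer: 13471/14960 ≈ 0.90047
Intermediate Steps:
F(r) = -171 (F(r) = 9 + 3*(-60) = 9 - 180 = -171)
c = 29920 (c = 8*(748*5) = 8*3740 = 29920)
q = 26942 (q = -171 - 1*(-27113) = -171 + 27113 = 26942)
q/c = 26942/29920 = 26942*(1/29920) = 13471/14960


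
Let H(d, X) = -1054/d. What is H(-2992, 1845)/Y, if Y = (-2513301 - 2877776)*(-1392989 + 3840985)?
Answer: -31/1161365473988896 ≈ -2.6693e-14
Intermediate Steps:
Y = -13197334931692 (Y = -5391077*2447996 = -13197334931692)
H(-2992, 1845)/Y = -1054/(-2992)/(-13197334931692) = -1054*(-1/2992)*(-1/13197334931692) = (31/88)*(-1/13197334931692) = -31/1161365473988896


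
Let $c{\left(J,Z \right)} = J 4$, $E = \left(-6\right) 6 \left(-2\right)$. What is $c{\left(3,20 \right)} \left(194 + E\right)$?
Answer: $3192$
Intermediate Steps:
$E = 72$ ($E = \left(-36\right) \left(-2\right) = 72$)
$c{\left(J,Z \right)} = 4 J$
$c{\left(3,20 \right)} \left(194 + E\right) = 4 \cdot 3 \left(194 + 72\right) = 12 \cdot 266 = 3192$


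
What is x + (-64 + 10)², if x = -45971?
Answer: -43055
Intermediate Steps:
x + (-64 + 10)² = -45971 + (-64 + 10)² = -45971 + (-54)² = -45971 + 2916 = -43055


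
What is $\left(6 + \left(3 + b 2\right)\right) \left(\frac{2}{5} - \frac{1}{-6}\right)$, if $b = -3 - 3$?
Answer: $- \frac{17}{10} \approx -1.7$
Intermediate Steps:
$b = -6$ ($b = -3 - 3 = -6$)
$\left(6 + \left(3 + b 2\right)\right) \left(\frac{2}{5} - \frac{1}{-6}\right) = \left(6 + \left(3 - 12\right)\right) \left(\frac{2}{5} - \frac{1}{-6}\right) = \left(6 + \left(3 - 12\right)\right) \left(2 \cdot \frac{1}{5} - - \frac{1}{6}\right) = \left(6 - 9\right) \left(\frac{2}{5} + \frac{1}{6}\right) = \left(-3\right) \frac{17}{30} = - \frac{17}{10}$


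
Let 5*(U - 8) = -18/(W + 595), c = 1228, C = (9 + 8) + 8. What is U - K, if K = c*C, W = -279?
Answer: -24246689/790 ≈ -30692.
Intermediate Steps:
C = 25 (C = 17 + 8 = 25)
K = 30700 (K = 1228*25 = 30700)
U = 6311/790 (U = 8 + (-18/(-279 + 595))/5 = 8 + (-18/316)/5 = 8 + (-18*1/316)/5 = 8 + (1/5)*(-9/158) = 8 - 9/790 = 6311/790 ≈ 7.9886)
U - K = 6311/790 - 1*30700 = 6311/790 - 30700 = -24246689/790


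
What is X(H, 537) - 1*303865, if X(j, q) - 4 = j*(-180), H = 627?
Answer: -416721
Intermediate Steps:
X(j, q) = 4 - 180*j (X(j, q) = 4 + j*(-180) = 4 - 180*j)
X(H, 537) - 1*303865 = (4 - 180*627) - 1*303865 = (4 - 112860) - 303865 = -112856 - 303865 = -416721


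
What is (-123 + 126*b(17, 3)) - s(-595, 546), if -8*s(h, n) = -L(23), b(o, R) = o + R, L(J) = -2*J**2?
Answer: 10117/4 ≈ 2529.3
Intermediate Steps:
b(o, R) = R + o
s(h, n) = -529/4 (s(h, n) = -(-1)*(-2*23**2)/8 = -(-1)*(-2*529)/8 = -(-1)*(-1058)/8 = -1/8*1058 = -529/4)
(-123 + 126*b(17, 3)) - s(-595, 546) = (-123 + 126*(3 + 17)) - 1*(-529/4) = (-123 + 126*20) + 529/4 = (-123 + 2520) + 529/4 = 2397 + 529/4 = 10117/4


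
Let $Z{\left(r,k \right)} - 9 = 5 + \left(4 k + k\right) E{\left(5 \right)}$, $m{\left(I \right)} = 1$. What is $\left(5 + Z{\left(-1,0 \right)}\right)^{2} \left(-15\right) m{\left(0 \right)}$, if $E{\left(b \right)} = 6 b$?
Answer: $-5415$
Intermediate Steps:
$Z{\left(r,k \right)} = 14 + 150 k$ ($Z{\left(r,k \right)} = 9 + \left(5 + \left(4 k + k\right) 6 \cdot 5\right) = 9 + \left(5 + 5 k 30\right) = 9 + \left(5 + 150 k\right) = 14 + 150 k$)
$\left(5 + Z{\left(-1,0 \right)}\right)^{2} \left(-15\right) m{\left(0 \right)} = \left(5 + \left(14 + 150 \cdot 0\right)\right)^{2} \left(-15\right) 1 = \left(5 + \left(14 + 0\right)\right)^{2} \left(-15\right) 1 = \left(5 + 14\right)^{2} \left(-15\right) 1 = 19^{2} \left(-15\right) 1 = 361 \left(-15\right) 1 = \left(-5415\right) 1 = -5415$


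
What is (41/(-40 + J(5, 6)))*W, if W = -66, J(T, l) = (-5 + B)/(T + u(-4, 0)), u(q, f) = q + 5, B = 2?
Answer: 1804/27 ≈ 66.815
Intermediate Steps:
u(q, f) = 5 + q
J(T, l) = -3/(1 + T) (J(T, l) = (-5 + 2)/(T + (5 - 4)) = -3/(T + 1) = -3/(1 + T))
(41/(-40 + J(5, 6)))*W = (41/(-40 - 3/(1 + 5)))*(-66) = (41/(-40 - 3/6))*(-66) = (41/(-40 - 3*1/6))*(-66) = (41/(-40 - 1/2))*(-66) = (41/(-81/2))*(-66) = -2/81*41*(-66) = -82/81*(-66) = 1804/27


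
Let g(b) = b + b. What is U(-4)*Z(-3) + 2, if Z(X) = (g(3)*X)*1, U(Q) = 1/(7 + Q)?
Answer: -4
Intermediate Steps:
g(b) = 2*b
Z(X) = 6*X (Z(X) = ((2*3)*X)*1 = (6*X)*1 = 6*X)
U(-4)*Z(-3) + 2 = (6*(-3))/(7 - 4) + 2 = -18/3 + 2 = (⅓)*(-18) + 2 = -6 + 2 = -4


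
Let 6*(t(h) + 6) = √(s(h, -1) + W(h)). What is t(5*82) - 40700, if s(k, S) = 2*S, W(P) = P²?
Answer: -40706 + √168098/6 ≈ -40638.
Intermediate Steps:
t(h) = -6 + √(-2 + h²)/6 (t(h) = -6 + √(2*(-1) + h²)/6 = -6 + √(-2 + h²)/6)
t(5*82) - 40700 = (-6 + √(-2 + (5*82)²)/6) - 40700 = (-6 + √(-2 + 410²)/6) - 40700 = (-6 + √(-2 + 168100)/6) - 40700 = (-6 + √168098/6) - 40700 = -40706 + √168098/6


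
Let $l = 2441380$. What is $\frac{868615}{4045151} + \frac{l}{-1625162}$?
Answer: $- \frac{34975663875}{27165395411} \approx -1.2875$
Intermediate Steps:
$\frac{868615}{4045151} + \frac{l}{-1625162} = \frac{868615}{4045151} + \frac{2441380}{-1625162} = 868615 \cdot \frac{1}{4045151} + 2441380 \left(- \frac{1}{1625162}\right) = \frac{78965}{367741} - \frac{1220690}{812581} = - \frac{34975663875}{27165395411}$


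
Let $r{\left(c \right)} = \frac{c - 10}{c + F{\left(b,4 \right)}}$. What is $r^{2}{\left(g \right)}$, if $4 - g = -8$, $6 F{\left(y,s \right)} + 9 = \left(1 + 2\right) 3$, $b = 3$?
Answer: $\frac{1}{36} \approx 0.027778$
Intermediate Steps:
$F{\left(y,s \right)} = 0$ ($F{\left(y,s \right)} = - \frac{3}{2} + \frac{\left(1 + 2\right) 3}{6} = - \frac{3}{2} + \frac{3 \cdot 3}{6} = - \frac{3}{2} + \frac{1}{6} \cdot 9 = - \frac{3}{2} + \frac{3}{2} = 0$)
$g = 12$ ($g = 4 - -8 = 4 + 8 = 12$)
$r{\left(c \right)} = \frac{-10 + c}{c}$ ($r{\left(c \right)} = \frac{c - 10}{c + 0} = \frac{-10 + c}{c}$)
$r^{2}{\left(g \right)} = \left(\frac{-10 + 12}{12}\right)^{2} = \left(\frac{1}{12} \cdot 2\right)^{2} = \left(\frac{1}{6}\right)^{2} = \frac{1}{36}$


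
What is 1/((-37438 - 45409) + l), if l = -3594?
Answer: -1/86441 ≈ -1.1569e-5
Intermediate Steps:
1/((-37438 - 45409) + l) = 1/((-37438 - 45409) - 3594) = 1/(-82847 - 3594) = 1/(-86441) = -1/86441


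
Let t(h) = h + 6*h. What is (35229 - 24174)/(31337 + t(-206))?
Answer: 737/1993 ≈ 0.36979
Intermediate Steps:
t(h) = 7*h
(35229 - 24174)/(31337 + t(-206)) = (35229 - 24174)/(31337 + 7*(-206)) = 11055/(31337 - 1442) = 11055/29895 = 11055*(1/29895) = 737/1993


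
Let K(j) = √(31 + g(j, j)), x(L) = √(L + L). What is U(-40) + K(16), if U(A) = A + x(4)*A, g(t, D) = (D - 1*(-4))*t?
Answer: -40 - 80*√2 + 3*√39 ≈ -134.40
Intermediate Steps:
g(t, D) = t*(4 + D) (g(t, D) = (D + 4)*t = (4 + D)*t = t*(4 + D))
x(L) = √2*√L (x(L) = √(2*L) = √2*√L)
K(j) = √(31 + j*(4 + j))
U(A) = A + 2*A*√2 (U(A) = A + (√2*√4)*A = A + (√2*2)*A = A + (2*√2)*A = A + 2*A*√2)
U(-40) + K(16) = -40*(1 + 2*√2) + √(31 + 16*(4 + 16)) = (-40 - 80*√2) + √(31 + 16*20) = (-40 - 80*√2) + √(31 + 320) = (-40 - 80*√2) + √351 = (-40 - 80*√2) + 3*√39 = -40 - 80*√2 + 3*√39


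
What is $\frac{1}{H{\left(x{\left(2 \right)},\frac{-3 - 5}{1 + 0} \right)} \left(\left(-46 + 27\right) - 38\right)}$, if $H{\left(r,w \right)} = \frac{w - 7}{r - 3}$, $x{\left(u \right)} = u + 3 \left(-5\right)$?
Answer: $- \frac{16}{855} \approx -0.018713$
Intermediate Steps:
$x{\left(u \right)} = -15 + u$ ($x{\left(u \right)} = u - 15 = -15 + u$)
$H{\left(r,w \right)} = \frac{-7 + w}{-3 + r}$
$\frac{1}{H{\left(x{\left(2 \right)},\frac{-3 - 5}{1 + 0} \right)} \left(\left(-46 + 27\right) - 38\right)} = \frac{1}{\frac{-7 + \frac{-3 - 5}{1 + 0}}{-3 + \left(-15 + 2\right)} \left(\left(-46 + 27\right) - 38\right)} = \frac{1}{\frac{-7 - \frac{8}{1}}{-3 - 13} \left(-19 - 38\right)} = \frac{1}{\frac{-7 - 8}{-16} \left(-57\right)} = \frac{1}{- \frac{-7 - 8}{16} \left(-57\right)} = \frac{1}{\left(- \frac{1}{16}\right) \left(-15\right) \left(-57\right)} = \frac{1}{\frac{15}{16} \left(-57\right)} = \frac{1}{- \frac{855}{16}} = - \frac{16}{855}$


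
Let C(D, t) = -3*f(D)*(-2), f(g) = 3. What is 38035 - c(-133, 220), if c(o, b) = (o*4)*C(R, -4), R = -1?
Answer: 47611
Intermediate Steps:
C(D, t) = 18 (C(D, t) = -3*3*(-2) = -9*(-2) = 18)
c(o, b) = 72*o (c(o, b) = (o*4)*18 = (4*o)*18 = 72*o)
38035 - c(-133, 220) = 38035 - 72*(-133) = 38035 - 1*(-9576) = 38035 + 9576 = 47611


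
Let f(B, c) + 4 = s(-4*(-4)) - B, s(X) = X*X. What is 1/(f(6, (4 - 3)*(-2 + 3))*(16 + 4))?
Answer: 1/4920 ≈ 0.00020325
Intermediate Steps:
s(X) = X²
f(B, c) = 252 - B (f(B, c) = -4 + ((-4*(-4))² - B) = -4 + (16² - B) = -4 + (256 - B) = 252 - B)
1/(f(6, (4 - 3)*(-2 + 3))*(16 + 4)) = 1/((252 - 1*6)*(16 + 4)) = 1/((252 - 6)*20) = 1/(246*20) = 1/4920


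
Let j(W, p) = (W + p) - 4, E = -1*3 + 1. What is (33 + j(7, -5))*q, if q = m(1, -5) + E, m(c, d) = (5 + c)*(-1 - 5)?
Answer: -1178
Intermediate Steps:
E = -2 (E = -3 + 1 = -2)
j(W, p) = -4 + W + p
m(c, d) = -30 - 6*c (m(c, d) = (5 + c)*(-6) = -30 - 6*c)
q = -38 (q = (-30 - 6*1) - 2 = (-30 - 6) - 2 = -36 - 2 = -38)
(33 + j(7, -5))*q = (33 + (-4 + 7 - 5))*(-38) = (33 - 2)*(-38) = 31*(-38) = -1178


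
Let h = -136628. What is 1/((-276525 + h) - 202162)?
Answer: -1/615315 ≈ -1.6252e-6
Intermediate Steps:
1/((-276525 + h) - 202162) = 1/((-276525 - 136628) - 202162) = 1/(-413153 - 202162) = 1/(-615315) = -1/615315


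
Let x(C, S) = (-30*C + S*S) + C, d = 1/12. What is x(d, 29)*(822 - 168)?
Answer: 1096867/2 ≈ 5.4843e+5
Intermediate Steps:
d = 1/12 ≈ 0.083333
x(C, S) = S**2 - 29*C (x(C, S) = (-30*C + S**2) + C = (S**2 - 30*C) + C = S**2 - 29*C)
x(d, 29)*(822 - 168) = (29**2 - 29*1/12)*(822 - 168) = (841 - 29/12)*654 = (10063/12)*654 = 1096867/2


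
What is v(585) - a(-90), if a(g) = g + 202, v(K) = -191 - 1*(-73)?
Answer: -230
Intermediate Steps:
v(K) = -118 (v(K) = -191 + 73 = -118)
a(g) = 202 + g
v(585) - a(-90) = -118 - (202 - 90) = -118 - 1*112 = -118 - 112 = -230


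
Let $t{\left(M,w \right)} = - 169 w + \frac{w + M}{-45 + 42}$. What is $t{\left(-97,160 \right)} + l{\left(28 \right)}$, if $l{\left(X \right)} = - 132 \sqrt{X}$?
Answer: $-27061 - 264 \sqrt{7} \approx -27759.0$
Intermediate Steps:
$t{\left(M,w \right)} = - \frac{508 w}{3} - \frac{M}{3}$ ($t{\left(M,w \right)} = - 169 w + \frac{M + w}{-3} = - 169 w + \left(M + w\right) \left(- \frac{1}{3}\right) = - 169 w - \left(\frac{M}{3} + \frac{w}{3}\right) = - \frac{508 w}{3} - \frac{M}{3}$)
$t{\left(-97,160 \right)} + l{\left(28 \right)} = \left(\left(- \frac{508}{3}\right) 160 - - \frac{97}{3}\right) - 132 \sqrt{28} = \left(- \frac{81280}{3} + \frac{97}{3}\right) - 132 \cdot 2 \sqrt{7} = -27061 - 264 \sqrt{7}$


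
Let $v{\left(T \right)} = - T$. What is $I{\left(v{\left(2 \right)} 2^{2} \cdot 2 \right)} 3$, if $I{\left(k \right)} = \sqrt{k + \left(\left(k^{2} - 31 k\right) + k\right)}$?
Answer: $36 \sqrt{5} \approx 80.498$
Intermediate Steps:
$I{\left(k \right)} = \sqrt{k^{2} - 29 k}$ ($I{\left(k \right)} = \sqrt{k + \left(k^{2} - 30 k\right)} = \sqrt{k^{2} - 29 k}$)
$I{\left(v{\left(2 \right)} 2^{2} \cdot 2 \right)} 3 = \sqrt{\left(-1\right) 2 \cdot 2^{2} \cdot 2 \left(-29 + \left(-1\right) 2 \cdot 2^{2} \cdot 2\right)} 3 = \sqrt{\left(-2\right) 4 \cdot 2 \left(-29 + \left(-2\right) 4 \cdot 2\right)} 3 = \sqrt{\left(-8\right) 2 \left(-29 - 16\right)} 3 = \sqrt{- 16 \left(-29 - 16\right)} 3 = \sqrt{\left(-16\right) \left(-45\right)} 3 = \sqrt{720} \cdot 3 = 12 \sqrt{5} \cdot 3 = 36 \sqrt{5}$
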